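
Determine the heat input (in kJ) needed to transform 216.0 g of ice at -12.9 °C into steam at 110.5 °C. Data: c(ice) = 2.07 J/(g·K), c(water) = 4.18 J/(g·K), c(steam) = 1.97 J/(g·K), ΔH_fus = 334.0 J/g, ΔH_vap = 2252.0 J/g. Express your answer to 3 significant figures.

q = 659 kJ

q1 (heat ice -12.9→0.0 °C): 216.0 × 2.07 × 12.9 = 5768 J
q2 (melt at 0 °C): 216.0 × 334.0 = 72144 J
q3 (heat water 0.0→100.0 °C): 216.0 × 4.18 × 100.0 = 90288 J
q4 (vaporize at 100 °C): 216.0 × 2252.0 = 486432 J
q5 (heat steam 100.0→110.5 °C): 216.0 × 1.97 × 10.5 = 4468 J
Total: 5768 + 72144 + 90288 + 486432 + 4468 = 659100 J = 659 kJ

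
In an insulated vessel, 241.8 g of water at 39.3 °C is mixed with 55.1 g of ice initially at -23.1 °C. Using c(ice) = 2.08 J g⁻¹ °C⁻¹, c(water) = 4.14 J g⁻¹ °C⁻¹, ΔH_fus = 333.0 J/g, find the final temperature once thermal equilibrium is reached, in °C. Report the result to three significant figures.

Heat to bring ice to 0 °C and melt it: q₁ = 55.1×2.08×23.1 + 55.1×333.0 = 20996 J
Heat the water can supply cooling to 0 °C: 241.8×4.14×39.3 = 39341.3 J > q₁, so all ice melts.
Energy balance: 241.8×4.14×(39.3 − T) = 20996 + 55.1×4.14×(T − 0)
1001.052(39.3 − T) = 20996 + 228.114 T
39341.3 − 20996 = 1229.166 T
T = 18345.3 / 1229.166 = 14.92 °C

T_f = 14.9 °C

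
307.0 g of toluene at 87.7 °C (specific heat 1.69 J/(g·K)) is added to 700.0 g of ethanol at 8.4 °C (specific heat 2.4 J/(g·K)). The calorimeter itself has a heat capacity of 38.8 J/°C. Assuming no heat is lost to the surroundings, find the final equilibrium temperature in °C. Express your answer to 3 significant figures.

Heat lost by toluene = heat gained by ethanol + calorimeter.
(307.0)(1.69)(87.7 − T) = [(700.0)(2.4) + 38.8](T − 8.4)
518.83 (87.7 − T) = 1718.8 (T − 8.4)
45501 − 518.83 T = 1718.8 T − 14438
59939 = 2237.63 T
T = 26.79 °C

T_f = 26.8 °C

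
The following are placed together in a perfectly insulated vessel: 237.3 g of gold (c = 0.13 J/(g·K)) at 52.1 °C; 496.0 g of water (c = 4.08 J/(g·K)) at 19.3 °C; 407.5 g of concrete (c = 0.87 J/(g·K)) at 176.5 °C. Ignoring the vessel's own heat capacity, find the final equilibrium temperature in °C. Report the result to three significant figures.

T_f = 42.9 °C

Σ mᵢcᵢ(T − Tᵢ) = 0  ⇒  T = Σ mᵢcᵢTᵢ / Σ mᵢcᵢ
Σ mᵢcᵢ = 237.3×0.13 + 496.0×4.08 + 407.5×0.87 = 2409.054
Σ mᵢcᵢTᵢ = 30.849×52.1 + 2023.68×19.3 + 354.525×176.5 = 103240
T = 103240 / 2409.054 = 42.85 °C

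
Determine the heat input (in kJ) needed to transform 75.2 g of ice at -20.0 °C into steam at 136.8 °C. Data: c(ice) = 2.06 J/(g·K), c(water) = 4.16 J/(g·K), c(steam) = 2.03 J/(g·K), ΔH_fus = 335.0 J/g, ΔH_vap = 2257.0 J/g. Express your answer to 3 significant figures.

q = 235 kJ

q1 (heat ice -20.0→0.0 °C): 75.2 × 2.06 × 20.0 = 3098 J
q2 (melt at 0 °C): 75.2 × 335.0 = 25192 J
q3 (heat water 0.0→100.0 °C): 75.2 × 4.16 × 100.0 = 31283 J
q4 (vaporize at 100 °C): 75.2 × 2257.0 = 169726 J
q5 (heat steam 100.0→136.8 °C): 75.2 × 2.03 × 36.8 = 5618 J
Total: 3098 + 25192 + 31283 + 169726 + 5618 = 234917 J = 235 kJ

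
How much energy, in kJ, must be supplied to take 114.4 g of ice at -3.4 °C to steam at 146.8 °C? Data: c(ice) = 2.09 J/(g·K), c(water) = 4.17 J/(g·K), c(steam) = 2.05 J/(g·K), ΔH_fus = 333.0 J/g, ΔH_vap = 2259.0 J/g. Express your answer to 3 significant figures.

q1 (heat ice -3.4→0.0 °C): 114.4 × 2.09 × 3.4 = 813 J
q2 (melt at 0 °C): 114.4 × 333.0 = 38095 J
q3 (heat water 0.0→100.0 °C): 114.4 × 4.17 × 100.0 = 47705 J
q4 (vaporize at 100 °C): 114.4 × 2259.0 = 258430 J
q5 (heat steam 100.0→146.8 °C): 114.4 × 2.05 × 46.8 = 10976 J
Total: 813 + 38095 + 47705 + 258430 + 10976 = 356019 J = 356 kJ

q = 356 kJ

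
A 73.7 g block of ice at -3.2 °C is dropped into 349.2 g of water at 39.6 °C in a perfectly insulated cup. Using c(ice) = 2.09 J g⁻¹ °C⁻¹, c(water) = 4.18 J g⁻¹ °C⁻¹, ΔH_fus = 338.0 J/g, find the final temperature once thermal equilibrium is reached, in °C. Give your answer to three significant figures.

T_f = 18.3 °C

Heat to bring ice to 0 °C and melt it: q₁ = 73.7×2.09×3.2 + 73.7×338.0 = 25404 J
Heat the water can supply cooling to 0 °C: 349.2×4.18×39.6 = 57802.4 J > q₁, so all ice melts.
Energy balance: 349.2×4.18×(39.6 − T) = 25404 + 73.7×4.18×(T − 0)
1459.656(39.6 − T) = 25404 + 308.066 T
57802.4 − 25404 = 1767.722 T
T = 32398.4 / 1767.722 = 18.33 °C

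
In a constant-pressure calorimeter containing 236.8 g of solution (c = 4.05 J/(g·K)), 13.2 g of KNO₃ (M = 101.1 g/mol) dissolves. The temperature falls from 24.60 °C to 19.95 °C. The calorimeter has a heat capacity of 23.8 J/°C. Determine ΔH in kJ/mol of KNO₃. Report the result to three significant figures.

ΔH = 35.0 kJ/mol

|ΔT| = |19.95 − 24.60| = 4.65 °C
|q_surr| = (236.8 × 4.05 + 23.8) × 4.65 = 982.84 × 4.65 = 4570 J
n(KNO₃) = 13.2 / 101.1 = 0.1306 mol
Temperature fell, so q_rxn = +|q_surr| = 4.570 kJ
ΔH = q_rxn / n = 34.99 kJ/mol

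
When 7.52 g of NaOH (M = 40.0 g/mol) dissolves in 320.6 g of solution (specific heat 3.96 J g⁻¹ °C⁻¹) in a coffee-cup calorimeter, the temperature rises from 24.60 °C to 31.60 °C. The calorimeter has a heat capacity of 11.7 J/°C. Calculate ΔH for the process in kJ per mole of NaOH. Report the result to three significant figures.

ΔH = -47.7 kJ/mol

|ΔT| = |31.60 − 24.60| = 7.00 °C
|q_surr| = (320.6 × 3.96 + 11.7) × 7.00 = 1281.276 × 7.00 = 8969 J
n(NaOH) = 7.52 / 40.0 = 0.1880 mol
Temperature rose, so q_rxn = −|q_surr| = -8.969 kJ
ΔH = q_rxn / n = -47.71 kJ/mol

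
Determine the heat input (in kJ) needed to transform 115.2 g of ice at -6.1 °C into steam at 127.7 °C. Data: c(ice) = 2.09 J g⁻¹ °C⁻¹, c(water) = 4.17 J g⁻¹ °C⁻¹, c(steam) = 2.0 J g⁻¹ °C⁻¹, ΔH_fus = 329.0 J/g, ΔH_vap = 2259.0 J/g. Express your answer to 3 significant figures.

q1 (heat ice -6.1→0.0 °C): 115.2 × 2.09 × 6.1 = 1469 J
q2 (melt at 0 °C): 115.2 × 329.0 = 37901 J
q3 (heat water 0.0→100.0 °C): 115.2 × 4.17 × 100.0 = 48038 J
q4 (vaporize at 100 °C): 115.2 × 2259.0 = 260237 J
q5 (heat steam 100.0→127.7 °C): 115.2 × 2.0 × 27.7 = 6382 J
Total: 1469 + 37901 + 48038 + 260237 + 6382 = 354027 J = 354 kJ

q = 354 kJ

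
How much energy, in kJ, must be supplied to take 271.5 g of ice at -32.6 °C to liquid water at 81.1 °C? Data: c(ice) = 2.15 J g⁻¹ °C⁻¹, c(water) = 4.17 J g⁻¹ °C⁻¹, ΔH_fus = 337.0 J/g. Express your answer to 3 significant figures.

q1 (heat ice -32.6→0.0 °C): 271.5 × 2.15 × 32.6 = 19029 J
q2 (melt at 0 °C): 271.5 × 337.0 = 91496 J
q3 (heat water 0.0→81.1 °C): 271.5 × 4.17 × 81.1 = 91818 J
Total: 19029 + 91496 + 91818 = 202343 J = 202 kJ

q = 202 kJ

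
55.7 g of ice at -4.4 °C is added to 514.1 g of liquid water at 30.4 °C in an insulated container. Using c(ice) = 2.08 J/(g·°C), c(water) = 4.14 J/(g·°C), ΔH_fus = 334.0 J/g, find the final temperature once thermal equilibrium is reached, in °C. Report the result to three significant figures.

Heat to bring ice to 0 °C and melt it: q₁ = 55.7×2.08×4.4 + 55.7×334.0 = 19114 J
Heat the water can supply cooling to 0 °C: 514.1×4.14×30.4 = 64702.6 J > q₁, so all ice melts.
Energy balance: 514.1×4.14×(30.4 − T) = 19114 + 55.7×4.14×(T − 0)
2128.374(30.4 − T) = 19114 + 230.598 T
64702.6 − 19114 = 2358.972 T
T = 45588.6 / 2358.972 = 19.33 °C

T_f = 19.3 °C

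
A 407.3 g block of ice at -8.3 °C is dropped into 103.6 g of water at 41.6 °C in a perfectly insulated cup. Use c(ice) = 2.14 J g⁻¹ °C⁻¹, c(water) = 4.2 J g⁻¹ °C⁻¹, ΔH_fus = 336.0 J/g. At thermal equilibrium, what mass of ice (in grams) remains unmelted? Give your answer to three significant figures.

Heat to warm all ice to 0 °C: 407.3×2.14×8.3 = 7234.5 J
Heat released by water cooling to 0 °C: 103.6×4.2×41.6 = 18101 J
18101 J < 7234.5 + 407.3×336.0 = 144087.3 J, so not all ice melts; final T = 0 °C.
Heat left for melting: 18101 − 7234.5 = 10866.5 J
Mass melted = 10866.5 / 336.0 = 32.34 g
Ice remaining = 407.3 − 32.34 = 374.96 g

m_ice remaining = 375 g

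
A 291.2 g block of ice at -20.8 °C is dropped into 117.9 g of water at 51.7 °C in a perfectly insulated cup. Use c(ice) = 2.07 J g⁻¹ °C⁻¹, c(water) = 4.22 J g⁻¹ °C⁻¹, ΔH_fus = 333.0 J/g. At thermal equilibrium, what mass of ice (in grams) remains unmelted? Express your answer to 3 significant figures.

m_ice remaining = 252 g

Heat to warm all ice to 0 °C: 291.2×2.07×20.8 = 12538 J
Heat released by water cooling to 0 °C: 117.9×4.22×51.7 = 25723 J
25723 J < 12538 + 291.2×333.0 = 109507.6 J, so not all ice melts; final T = 0 °C.
Heat left for melting: 25723 − 12538 = 13185 J
Mass melted = 13185 / 333.0 = 39.59 g
Ice remaining = 291.2 − 39.59 = 251.61 g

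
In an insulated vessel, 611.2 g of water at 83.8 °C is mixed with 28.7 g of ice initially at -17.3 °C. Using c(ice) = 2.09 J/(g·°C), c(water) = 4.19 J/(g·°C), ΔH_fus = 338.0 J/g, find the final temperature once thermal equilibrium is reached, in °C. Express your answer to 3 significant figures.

T_f = 76.0 °C

Heat to bring ice to 0 °C and melt it: q₁ = 28.7×2.09×17.3 + 28.7×338.0 = 10738 J
Heat the water can supply cooling to 0 °C: 611.2×4.19×83.8 = 214606 J > q₁, so all ice melts.
Energy balance: 611.2×4.19×(83.8 − T) = 10738 + 28.7×4.19×(T − 0)
2560.928(83.8 − T) = 10738 + 120.253 T
214606 − 10738 = 2681.181 T
T = 203868 / 2681.181 = 76.04 °C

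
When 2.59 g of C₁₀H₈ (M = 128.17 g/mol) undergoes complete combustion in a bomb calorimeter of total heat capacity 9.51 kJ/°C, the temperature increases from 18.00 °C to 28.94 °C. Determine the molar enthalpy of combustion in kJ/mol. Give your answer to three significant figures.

ΔH = -5150 kJ/mol

ΔT = 28.94 − 18.00 = 10.94 °C
q_cal = C_cal × ΔT = 9.51 × 10.94 = 104.0394 kJ
n = 2.59 / 128.17 = 0.02021 mol
q_rxn = −q_cal = -104.0394 kJ
ΔH = -104.0394 / 0.02021 = -5148 kJ/mol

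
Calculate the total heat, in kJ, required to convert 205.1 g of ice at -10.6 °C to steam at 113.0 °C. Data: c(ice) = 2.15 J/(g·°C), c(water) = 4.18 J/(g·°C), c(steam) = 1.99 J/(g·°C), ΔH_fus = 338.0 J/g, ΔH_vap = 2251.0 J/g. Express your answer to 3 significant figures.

q = 627 kJ

q1 (heat ice -10.6→0.0 °C): 205.1 × 2.15 × 10.6 = 4674 J
q2 (melt at 0 °C): 205.1 × 338.0 = 69324 J
q3 (heat water 0.0→100.0 °C): 205.1 × 4.18 × 100.0 = 85732 J
q4 (vaporize at 100 °C): 205.1 × 2251.0 = 461680 J
q5 (heat steam 100.0→113.0 °C): 205.1 × 1.99 × 13.0 = 5306 J
Total: 4674 + 69324 + 85732 + 461680 + 5306 = 626716 J = 627 kJ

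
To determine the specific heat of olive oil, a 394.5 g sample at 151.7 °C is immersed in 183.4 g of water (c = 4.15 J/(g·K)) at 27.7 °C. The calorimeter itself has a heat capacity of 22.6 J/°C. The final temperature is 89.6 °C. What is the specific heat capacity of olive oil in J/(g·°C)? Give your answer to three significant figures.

q_gained = (183.4 × 4.15 + 22.6) × (89.6 − 27.7) = 48510 J
q_lost = 394.5 × c × (151.7 − 89.6) = 24498.45 c
Set equal: c = 48510 / 24498.45 = 1.98 J/(g·°C)

c = 1.98 J/(g·°C)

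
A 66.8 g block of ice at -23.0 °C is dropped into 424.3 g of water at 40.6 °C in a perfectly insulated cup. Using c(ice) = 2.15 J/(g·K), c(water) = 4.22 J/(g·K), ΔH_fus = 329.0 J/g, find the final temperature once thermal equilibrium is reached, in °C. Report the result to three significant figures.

Heat to bring ice to 0 °C and melt it: q₁ = 66.8×2.15×23.0 + 66.8×329.0 = 25280 J
Heat the water can supply cooling to 0 °C: 424.3×4.22×40.6 = 72696.2 J > q₁, so all ice melts.
Energy balance: 424.3×4.22×(40.6 − T) = 25280 + 66.8×4.22×(T − 0)
1790.546(40.6 − T) = 25280 + 281.896 T
72696.2 − 25280 = 2072.442 T
T = 47416.2 / 2072.442 = 22.88 °C

T_f = 22.9 °C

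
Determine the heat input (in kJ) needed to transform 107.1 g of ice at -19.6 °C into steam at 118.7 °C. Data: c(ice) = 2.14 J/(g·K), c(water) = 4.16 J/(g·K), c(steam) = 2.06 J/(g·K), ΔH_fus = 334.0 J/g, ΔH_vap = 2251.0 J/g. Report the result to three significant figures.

q1 (heat ice -19.6→0.0 °C): 107.1 × 2.14 × 19.6 = 4492 J
q2 (melt at 0 °C): 107.1 × 334.0 = 35771 J
q3 (heat water 0.0→100.0 °C): 107.1 × 4.16 × 100.0 = 44554 J
q4 (vaporize at 100 °C): 107.1 × 2251.0 = 241082 J
q5 (heat steam 100.0→118.7 °C): 107.1 × 2.06 × 18.7 = 4126 J
Total: 4492 + 35771 + 44554 + 241082 + 4126 = 330025 J = 330 kJ

q = 330 kJ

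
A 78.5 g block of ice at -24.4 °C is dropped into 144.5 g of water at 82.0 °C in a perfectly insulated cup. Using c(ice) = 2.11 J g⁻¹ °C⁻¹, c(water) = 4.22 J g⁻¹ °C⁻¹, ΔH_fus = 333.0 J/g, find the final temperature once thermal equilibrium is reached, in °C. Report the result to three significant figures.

Heat to bring ice to 0 °C and melt it: q₁ = 78.5×2.11×24.4 + 78.5×333.0 = 30182 J
Heat the water can supply cooling to 0 °C: 144.5×4.22×82.0 = 50002.8 J > q₁, so all ice melts.
Energy balance: 144.5×4.22×(82.0 − T) = 30182 + 78.5×4.22×(T − 0)
609.79(82.0 − T) = 30182 + 331.27 T
50002.8 − 30182 = 941.06 T
T = 19820.8 / 941.06 = 21.06 °C

T_f = 21.1 °C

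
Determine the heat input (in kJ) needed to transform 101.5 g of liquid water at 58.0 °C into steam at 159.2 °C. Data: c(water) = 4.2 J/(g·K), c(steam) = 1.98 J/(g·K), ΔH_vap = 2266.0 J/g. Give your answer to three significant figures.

q = 260 kJ

q1 (heat water 58.0→100.0 °C): 101.5 × 4.2 × 42.0 = 17905 J
q2 (vaporize at 100 °C): 101.5 × 2266.0 = 229999 J
q3 (heat steam 100.0→159.2 °C): 101.5 × 1.98 × 59.2 = 11897 J
Total: 17905 + 229999 + 11897 = 259801 J = 260 kJ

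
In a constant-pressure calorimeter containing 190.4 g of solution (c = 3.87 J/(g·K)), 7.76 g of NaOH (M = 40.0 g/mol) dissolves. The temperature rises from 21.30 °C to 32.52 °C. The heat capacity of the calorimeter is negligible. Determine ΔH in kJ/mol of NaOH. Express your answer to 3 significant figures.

ΔH = -42.6 kJ/mol

|ΔT| = |32.52 − 21.30| = 11.22 °C
|q_surr| = (190.4 × 3.87) × 11.22 = 736.848 × 11.22 = 8267 J
n(NaOH) = 7.76 / 40.0 = 0.1940 mol
Temperature rose, so q_rxn = −|q_surr| = -8.267 kJ
ΔH = q_rxn / n = -42.61 kJ/mol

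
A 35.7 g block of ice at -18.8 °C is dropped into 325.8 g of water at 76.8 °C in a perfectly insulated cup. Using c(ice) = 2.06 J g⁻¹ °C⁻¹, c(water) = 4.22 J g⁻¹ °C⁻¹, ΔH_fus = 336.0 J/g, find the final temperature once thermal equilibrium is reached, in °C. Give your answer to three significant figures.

T_f = 60.4 °C

Heat to bring ice to 0 °C and melt it: q₁ = 35.7×2.06×18.8 + 35.7×336.0 = 13378 J
Heat the water can supply cooling to 0 °C: 325.8×4.22×76.8 = 105590 J > q₁, so all ice melts.
Energy balance: 325.8×4.22×(76.8 − T) = 13378 + 35.7×4.22×(T − 0)
1374.876(76.8 − T) = 13378 + 150.654 T
105590 − 13378 = 1525.530 T
T = 92212 / 1525.530 = 60.446 °C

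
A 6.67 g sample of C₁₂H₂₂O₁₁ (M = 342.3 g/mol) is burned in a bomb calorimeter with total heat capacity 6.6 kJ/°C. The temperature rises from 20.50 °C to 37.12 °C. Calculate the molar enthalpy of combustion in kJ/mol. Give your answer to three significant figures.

ΔH = -5630 kJ/mol

ΔT = 37.12 − 20.50 = 16.62 °C
q_cal = C_cal × ΔT = 6.6 × 16.62 = 109.692 kJ
n = 6.67 / 342.3 = 0.01949 mol
q_rxn = −q_cal = -109.692 kJ
ΔH = -109.692 / 0.01949 = -5628 kJ/mol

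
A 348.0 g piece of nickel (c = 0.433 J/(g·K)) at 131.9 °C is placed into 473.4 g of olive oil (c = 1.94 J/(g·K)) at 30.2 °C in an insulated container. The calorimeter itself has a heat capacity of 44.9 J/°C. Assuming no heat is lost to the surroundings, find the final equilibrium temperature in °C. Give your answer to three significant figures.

Heat lost by nickel = heat gained by olive oil + calorimeter.
(348.0)(0.433)(131.9 − T) = [(473.4)(1.94) + 44.9](T − 30.2)
150.684 (131.9 − T) = 963.296 (T − 30.2)
19875 − 150.684 T = 963.296 T − 29092
48967 = 1113.980 T
T = 43.96 °C

T_f = 44.0 °C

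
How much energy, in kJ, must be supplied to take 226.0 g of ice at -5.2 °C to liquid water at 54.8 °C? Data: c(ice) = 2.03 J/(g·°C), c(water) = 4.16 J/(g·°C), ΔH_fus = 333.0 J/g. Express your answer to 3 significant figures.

q = 129 kJ

q1 (heat ice -5.2→0.0 °C): 226.0 × 2.03 × 5.2 = 2386 J
q2 (melt at 0 °C): 226.0 × 333.0 = 75258 J
q3 (heat water 0.0→54.8 °C): 226.0 × 4.16 × 54.8 = 51521 J
Total: 2386 + 75258 + 51521 = 129165 J = 129 kJ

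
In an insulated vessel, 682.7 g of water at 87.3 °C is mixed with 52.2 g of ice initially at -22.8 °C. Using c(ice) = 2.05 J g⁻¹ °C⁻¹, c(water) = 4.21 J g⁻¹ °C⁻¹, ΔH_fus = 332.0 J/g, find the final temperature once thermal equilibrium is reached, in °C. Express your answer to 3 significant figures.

Heat to bring ice to 0 °C and melt it: q₁ = 52.2×2.05×22.8 + 52.2×332.0 = 19770 J
Heat the water can supply cooling to 0 °C: 682.7×4.21×87.3 = 250915 J > q₁, so all ice melts.
Energy balance: 682.7×4.21×(87.3 − T) = 19770 + 52.2×4.21×(T − 0)
2874.167(87.3 − T) = 19770 + 219.762 T
250915 − 19770 = 3093.929 T
T = 231145 / 3093.929 = 74.71 °C

T_f = 74.7 °C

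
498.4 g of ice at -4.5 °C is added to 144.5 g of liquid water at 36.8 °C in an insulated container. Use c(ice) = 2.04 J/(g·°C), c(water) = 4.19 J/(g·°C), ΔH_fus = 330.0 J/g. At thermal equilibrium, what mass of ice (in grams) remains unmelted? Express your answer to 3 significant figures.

m_ice remaining = 445 g

Heat to warm all ice to 0 °C: 498.4×2.04×4.5 = 4575.3 J
Heat released by water cooling to 0 °C: 144.5×4.19×36.8 = 22281 J
22281 J < 4575.3 + 498.4×330.0 = 169047.3 J, so not all ice melts; final T = 0 °C.
Heat left for melting: 22281 − 4575.3 = 17705.7 J
Mass melted = 17705.7 / 330.0 = 53.65 g
Ice remaining = 498.4 − 53.65 = 444.75 g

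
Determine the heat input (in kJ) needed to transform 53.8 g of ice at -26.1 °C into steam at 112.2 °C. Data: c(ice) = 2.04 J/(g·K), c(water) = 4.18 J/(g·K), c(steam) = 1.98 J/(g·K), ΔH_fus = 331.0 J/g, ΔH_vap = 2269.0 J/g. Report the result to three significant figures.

q = 167 kJ

q1 (heat ice -26.1→0.0 °C): 53.8 × 2.04 × 26.1 = 2865 J
q2 (melt at 0 °C): 53.8 × 331.0 = 17808 J
q3 (heat water 0.0→100.0 °C): 53.8 × 4.18 × 100.0 = 22488 J
q4 (vaporize at 100 °C): 53.8 × 2269.0 = 122072 J
q5 (heat steam 100.0→112.2 °C): 53.8 × 1.98 × 12.2 = 1300 J
Total: 2865 + 17808 + 22488 + 122072 + 1300 = 166533 J = 167 kJ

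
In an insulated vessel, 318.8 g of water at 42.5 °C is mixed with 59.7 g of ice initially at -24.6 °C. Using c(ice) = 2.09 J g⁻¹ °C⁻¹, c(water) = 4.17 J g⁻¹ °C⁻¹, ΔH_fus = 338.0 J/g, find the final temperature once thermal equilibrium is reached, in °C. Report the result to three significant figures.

T_f = 21.1 °C

Heat to bring ice to 0 °C and melt it: q₁ = 59.7×2.09×24.6 + 59.7×338.0 = 23248 J
Heat the water can supply cooling to 0 °C: 318.8×4.17×42.5 = 56499.3 J > q₁, so all ice melts.
Energy balance: 318.8×4.17×(42.5 − T) = 23248 + 59.7×4.17×(T − 0)
1329.396(42.5 − T) = 23248 + 248.949 T
56499.3 − 23248 = 1578.345 T
T = 33251.3 / 1578.345 = 21.07 °C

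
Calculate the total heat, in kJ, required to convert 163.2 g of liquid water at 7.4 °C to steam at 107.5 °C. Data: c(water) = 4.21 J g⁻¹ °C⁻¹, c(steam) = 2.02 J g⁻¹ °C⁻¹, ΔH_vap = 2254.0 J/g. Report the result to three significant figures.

q1 (heat water 7.4→100.0 °C): 163.2 × 4.21 × 92.6 = 63623 J
q2 (vaporize at 100 °C): 163.2 × 2254.0 = 367853 J
q3 (heat steam 100.0→107.5 °C): 163.2 × 2.02 × 7.5 = 2472 J
Total: 63623 + 367853 + 2472 = 433948 J = 434 kJ

q = 434 kJ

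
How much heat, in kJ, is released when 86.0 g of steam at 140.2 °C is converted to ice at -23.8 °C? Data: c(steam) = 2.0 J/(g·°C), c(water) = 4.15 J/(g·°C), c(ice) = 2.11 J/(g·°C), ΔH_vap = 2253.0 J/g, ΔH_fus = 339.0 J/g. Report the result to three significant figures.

q = 270 kJ

q1 (cool steam 140.2→100 °C): 86.0 × 2.0 × 40.2 = 6914 J
q2 (condense at 100 °C): 86.0 × 2253.0 = 193758 J
q3 (cool water 100→0 °C): 86.0 × 4.15 × 100.0 = 35690 J
q4 (freeze at 0 °C): 86.0 × 339.0 = 29154 J
q5 (cool ice 0→-23.8 °C): 86.0 × 2.11 × 23.8 = 4319 J
Total: 6914 + 193758 + 35690 + 29154 + 4319 = 269835 J = 270 kJ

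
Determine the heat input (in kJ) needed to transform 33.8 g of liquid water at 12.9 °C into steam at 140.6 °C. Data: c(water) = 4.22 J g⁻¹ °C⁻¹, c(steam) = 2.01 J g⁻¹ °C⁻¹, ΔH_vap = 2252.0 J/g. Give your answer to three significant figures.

q = 91.3 kJ

q1 (heat water 12.9→100.0 °C): 33.8 × 4.22 × 87.1 = 12424 J
q2 (vaporize at 100 °C): 33.8 × 2252.0 = 76118 J
q3 (heat steam 100.0→140.6 °C): 33.8 × 2.01 × 40.6 = 2758 J
Total: 12424 + 76118 + 2758 = 91300 J = 91.3 kJ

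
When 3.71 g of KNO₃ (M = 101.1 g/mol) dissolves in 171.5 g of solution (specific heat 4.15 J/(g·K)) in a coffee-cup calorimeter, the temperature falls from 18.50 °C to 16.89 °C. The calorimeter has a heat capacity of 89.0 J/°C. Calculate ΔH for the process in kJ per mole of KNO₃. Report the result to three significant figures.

ΔH = 35.1 kJ/mol

|ΔT| = |16.89 − 18.50| = 1.61 °C
|q_surr| = (171.5 × 4.15 + 89.0) × 1.61 = 800.725 × 1.61 = 1289 J
n(KNO₃) = 3.71 / 101.1 = 0.03670 mol
Temperature fell, so q_rxn = +|q_surr| = 1.289 kJ
ΔH = q_rxn / n = 35.12 kJ/mol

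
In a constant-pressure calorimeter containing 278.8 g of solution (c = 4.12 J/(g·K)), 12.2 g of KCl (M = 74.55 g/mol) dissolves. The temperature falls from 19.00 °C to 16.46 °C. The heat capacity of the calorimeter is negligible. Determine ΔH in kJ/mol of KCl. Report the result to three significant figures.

ΔH = 17.8 kJ/mol

|ΔT| = |16.46 − 19.00| = 2.54 °C
|q_surr| = (278.8 × 4.12) × 2.54 = 1148.656 × 2.54 = 2918 J
n(KCl) = 12.2 / 74.55 = 0.1636 mol
Temperature fell, so q_rxn = +|q_surr| = 2.918 kJ
ΔH = q_rxn / n = 17.84 kJ/mol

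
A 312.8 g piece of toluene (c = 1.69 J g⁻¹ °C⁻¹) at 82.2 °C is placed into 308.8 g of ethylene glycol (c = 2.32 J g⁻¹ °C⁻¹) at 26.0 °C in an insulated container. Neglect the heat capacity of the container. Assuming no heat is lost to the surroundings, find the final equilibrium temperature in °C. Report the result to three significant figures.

Heat lost by toluene = heat gained by ethylene glycol.
(312.8)(1.69)(82.2 − T) = (308.8)(2.32)(T − 26.0)
528.632 (82.2 − T) = 716.416 (T − 26.0)
43454 − 528.632 T = 716.416 T − 18627
62081 = 1245.048 T
T = 49.86 °C

T_f = 49.9 °C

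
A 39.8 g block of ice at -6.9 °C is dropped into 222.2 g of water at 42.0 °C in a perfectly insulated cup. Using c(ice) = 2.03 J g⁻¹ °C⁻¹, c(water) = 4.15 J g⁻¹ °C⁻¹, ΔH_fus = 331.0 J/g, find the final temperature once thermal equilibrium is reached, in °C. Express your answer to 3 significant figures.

Heat to bring ice to 0 °C and melt it: q₁ = 39.8×2.03×6.9 + 39.8×331.0 = 13731 J
Heat the water can supply cooling to 0 °C: 222.2×4.15×42.0 = 38729.5 J > q₁, so all ice melts.
Energy balance: 222.2×4.15×(42.0 − T) = 13731 + 39.8×4.15×(T − 0)
922.13(42.0 − T) = 13731 + 165.17 T
38729.5 − 13731 = 1087.30 T
T = 24998.5 / 1087.30 = 22.99 °C

T_f = 23.0 °C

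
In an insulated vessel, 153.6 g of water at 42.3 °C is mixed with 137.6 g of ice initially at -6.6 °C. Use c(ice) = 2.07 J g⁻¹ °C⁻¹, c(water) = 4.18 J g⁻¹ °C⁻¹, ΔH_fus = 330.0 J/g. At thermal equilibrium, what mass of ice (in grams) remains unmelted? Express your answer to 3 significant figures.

Heat to warm all ice to 0 °C: 137.6×2.07×6.6 = 1879.9 J
Heat released by water cooling to 0 °C: 153.6×4.18×42.3 = 27159 J
27159 J < 1879.9 + 137.6×330.0 = 47287.9 J, so not all ice melts; final T = 0 °C.
Heat left for melting: 27159 − 1879.9 = 25279.1 J
Mass melted = 25279.1 / 330.0 = 76.60 g
Ice remaining = 137.6 − 76.60 = 61.00 g

m_ice remaining = 61.0 g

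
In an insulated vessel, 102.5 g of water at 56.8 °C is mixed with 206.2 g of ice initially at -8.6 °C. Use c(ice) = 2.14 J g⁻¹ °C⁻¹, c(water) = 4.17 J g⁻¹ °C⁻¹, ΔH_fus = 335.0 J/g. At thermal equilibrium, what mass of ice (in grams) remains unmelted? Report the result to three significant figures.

m_ice remaining = 145 g

Heat to warm all ice to 0 °C: 206.2×2.14×8.6 = 3794.9 J
Heat released by water cooling to 0 °C: 102.5×4.17×56.8 = 24278 J
24278 J < 3794.9 + 206.2×335.0 = 72871.9 J, so not all ice melts; final T = 0 °C.
Heat left for melting: 24278 − 3794.9 = 20483.1 J
Mass melted = 20483.1 / 335.0 = 61.14 g
Ice remaining = 206.2 − 61.14 = 145.06 g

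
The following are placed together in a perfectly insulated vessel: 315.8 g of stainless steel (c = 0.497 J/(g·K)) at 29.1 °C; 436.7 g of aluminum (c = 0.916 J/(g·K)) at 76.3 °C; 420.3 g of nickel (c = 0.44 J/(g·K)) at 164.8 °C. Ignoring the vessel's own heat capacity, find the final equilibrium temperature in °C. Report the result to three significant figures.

Σ mᵢcᵢ(T − Tᵢ) = 0  ⇒  T = Σ mᵢcᵢTᵢ / Σ mᵢcᵢ
Σ mᵢcᵢ = 315.8×0.497 + 436.7×0.916 + 420.3×0.44 = 741.9018
Σ mᵢcᵢTᵢ = 156.9526×29.1 + 400.0172×76.3 + 184.932×164.8 = 65565
T = 65565 / 741.9018 = 88.37 °C

T_f = 88.4 °C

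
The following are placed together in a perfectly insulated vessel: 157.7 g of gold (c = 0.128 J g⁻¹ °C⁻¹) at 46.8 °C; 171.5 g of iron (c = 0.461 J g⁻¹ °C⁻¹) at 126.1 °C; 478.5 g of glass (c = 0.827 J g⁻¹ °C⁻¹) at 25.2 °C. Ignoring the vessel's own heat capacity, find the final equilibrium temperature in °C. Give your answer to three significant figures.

T_f = 42.2 °C

Σ mᵢcᵢ(T − Tᵢ) = 0  ⇒  T = Σ mᵢcᵢTᵢ / Σ mᵢcᵢ
Σ mᵢcᵢ = 157.7×0.128 + 171.5×0.461 + 478.5×0.827 = 494.9666
Σ mᵢcᵢTᵢ = 20.1856×46.8 + 79.0615×126.1 + 395.7195×25.2 = 20886
T = 20886 / 494.9666 = 42.20 °C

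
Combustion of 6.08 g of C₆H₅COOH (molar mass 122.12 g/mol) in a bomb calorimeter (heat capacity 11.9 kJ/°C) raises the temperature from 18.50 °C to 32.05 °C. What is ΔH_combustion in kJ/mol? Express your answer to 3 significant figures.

ΔT = 32.05 − 18.50 = 13.55 °C
q_cal = C_cal × ΔT = 11.9 × 13.55 = 161.245 kJ
n = 6.08 / 122.12 = 0.04979 mol
q_rxn = −q_cal = -161.245 kJ
ΔH = -161.245 / 0.04979 = -3239 kJ/mol

ΔH = -3240 kJ/mol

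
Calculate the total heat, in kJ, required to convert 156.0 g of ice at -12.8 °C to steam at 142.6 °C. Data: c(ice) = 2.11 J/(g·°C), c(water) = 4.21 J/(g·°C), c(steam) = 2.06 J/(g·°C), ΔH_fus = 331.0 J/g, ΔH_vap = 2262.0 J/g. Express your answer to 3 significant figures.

q1 (heat ice -12.8→0.0 °C): 156.0 × 2.11 × 12.8 = 4213 J
q2 (melt at 0 °C): 156.0 × 331.0 = 51636 J
q3 (heat water 0.0→100.0 °C): 156.0 × 4.21 × 100.0 = 65676 J
q4 (vaporize at 100 °C): 156.0 × 2262.0 = 352872 J
q5 (heat steam 100.0→142.6 °C): 156.0 × 2.06 × 42.6 = 13690 J
Total: 4213 + 51636 + 65676 + 352872 + 13690 = 488087 J = 488 kJ

q = 488 kJ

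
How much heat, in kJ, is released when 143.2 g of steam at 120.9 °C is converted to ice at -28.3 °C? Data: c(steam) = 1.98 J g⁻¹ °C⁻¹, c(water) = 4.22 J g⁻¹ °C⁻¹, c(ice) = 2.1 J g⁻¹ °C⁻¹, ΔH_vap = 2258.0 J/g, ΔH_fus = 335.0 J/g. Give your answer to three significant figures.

q = 446 kJ

q1 (cool steam 120.9→100 °C): 143.2 × 1.98 × 20.9 = 5926 J
q2 (condense at 100 °C): 143.2 × 2258.0 = 323346 J
q3 (cool water 100→0 °C): 143.2 × 4.22 × 100.0 = 60430 J
q4 (freeze at 0 °C): 143.2 × 335.0 = 47972 J
q5 (cool ice 0→-28.3 °C): 143.2 × 2.1 × 28.3 = 8510 J
Total: 5926 + 323346 + 60430 + 47972 + 8510 = 446184 J = 446 kJ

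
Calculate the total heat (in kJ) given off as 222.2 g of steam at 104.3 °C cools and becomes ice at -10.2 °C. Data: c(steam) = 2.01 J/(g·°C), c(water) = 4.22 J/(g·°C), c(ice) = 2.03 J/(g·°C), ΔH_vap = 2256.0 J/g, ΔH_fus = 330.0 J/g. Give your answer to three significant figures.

q1 (cool steam 104.3→100 °C): 222.2 × 2.01 × 4.3 = 1920 J
q2 (condense at 100 °C): 222.2 × 2256.0 = 501283 J
q3 (cool water 100→0 °C): 222.2 × 4.22 × 100.0 = 93768 J
q4 (freeze at 0 °C): 222.2 × 330.0 = 73326 J
q5 (cool ice 0→-10.2 °C): 222.2 × 2.03 × 10.2 = 4601 J
Total: 1920 + 501283 + 93768 + 73326 + 4601 = 674898 J = 675 kJ

q = 675 kJ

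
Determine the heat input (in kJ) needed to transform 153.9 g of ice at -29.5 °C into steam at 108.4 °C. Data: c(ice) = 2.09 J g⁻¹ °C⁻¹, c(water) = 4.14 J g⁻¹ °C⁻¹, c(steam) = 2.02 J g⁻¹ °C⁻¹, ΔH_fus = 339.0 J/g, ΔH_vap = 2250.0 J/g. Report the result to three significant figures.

q = 474 kJ

q1 (heat ice -29.5→0.0 °C): 153.9 × 2.09 × 29.5 = 9489 J
q2 (melt at 0 °C): 153.9 × 339.0 = 52172 J
q3 (heat water 0.0→100.0 °C): 153.9 × 4.14 × 100.0 = 63715 J
q4 (vaporize at 100 °C): 153.9 × 2250.0 = 346275 J
q5 (heat steam 100.0→108.4 °C): 153.9 × 2.02 × 8.4 = 2611 J
Total: 9489 + 52172 + 63715 + 346275 + 2611 = 474262 J = 474 kJ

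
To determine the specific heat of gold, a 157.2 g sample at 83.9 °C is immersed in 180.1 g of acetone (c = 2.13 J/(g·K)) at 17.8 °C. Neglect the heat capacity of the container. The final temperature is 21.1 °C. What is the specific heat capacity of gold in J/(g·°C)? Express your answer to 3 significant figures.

q_gained = (180.1 × 2.13) × (21.1 − 17.8) = 1266 J
q_lost = 157.2 × c × (83.9 − 21.1) = 9872.16 c
Set equal: c = 1266 / 9872.16 = 0.128 J/(g·°C)

c = 0.128 J/(g·°C)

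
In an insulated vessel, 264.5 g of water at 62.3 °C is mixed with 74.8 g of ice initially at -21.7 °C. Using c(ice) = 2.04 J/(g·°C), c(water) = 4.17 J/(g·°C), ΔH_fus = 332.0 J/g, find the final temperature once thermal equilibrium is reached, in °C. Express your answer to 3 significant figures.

T_f = 28.7 °C

Heat to bring ice to 0 °C and melt it: q₁ = 74.8×2.04×21.7 + 74.8×332.0 = 28145 J
Heat the water can supply cooling to 0 °C: 264.5×4.17×62.3 = 68714.7 J > q₁, so all ice melts.
Energy balance: 264.5×4.17×(62.3 − T) = 28145 + 74.8×4.17×(T − 0)
1102.965(62.3 − T) = 28145 + 311.916 T
68714.7 − 28145 = 1414.881 T
T = 40569.7 / 1414.881 = 28.67 °C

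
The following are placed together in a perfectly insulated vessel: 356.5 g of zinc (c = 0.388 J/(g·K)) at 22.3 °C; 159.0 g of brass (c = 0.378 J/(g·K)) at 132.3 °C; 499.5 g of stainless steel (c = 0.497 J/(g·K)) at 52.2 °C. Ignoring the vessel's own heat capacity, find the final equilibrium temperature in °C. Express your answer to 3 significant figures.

Σ mᵢcᵢ(T − Tᵢ) = 0  ⇒  T = Σ mᵢcᵢTᵢ / Σ mᵢcᵢ
Σ mᵢcᵢ = 356.5×0.388 + 159.0×0.378 + 499.5×0.497 = 446.6755
Σ mᵢcᵢTᵢ = 138.322×22.3 + 60.102×132.3 + 248.2515×52.2 = 23995
T = 23995 / 446.6755 = 53.72 °C

T_f = 53.7 °C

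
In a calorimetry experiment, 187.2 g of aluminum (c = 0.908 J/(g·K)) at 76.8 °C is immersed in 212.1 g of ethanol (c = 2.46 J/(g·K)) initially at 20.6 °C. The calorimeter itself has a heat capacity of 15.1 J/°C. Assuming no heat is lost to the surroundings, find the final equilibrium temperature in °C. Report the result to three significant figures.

Heat lost by aluminum = heat gained by ethanol + calorimeter.
(187.2)(0.908)(76.8 − T) = [(212.1)(2.46) + 15.1](T − 20.6)
169.9776 (76.8 − T) = 536.866 (T − 20.6)
13054 − 169.9776 T = 536.866 T − 11059
24113 = 706.8436 T
T = 34.11 °C

T_f = 34.1 °C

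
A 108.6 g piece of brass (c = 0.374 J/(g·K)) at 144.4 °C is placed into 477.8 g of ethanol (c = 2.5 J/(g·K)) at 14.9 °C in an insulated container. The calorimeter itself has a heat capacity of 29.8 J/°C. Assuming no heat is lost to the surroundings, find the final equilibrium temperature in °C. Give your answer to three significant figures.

T_f = 19.1 °C

Heat lost by brass = heat gained by ethanol + calorimeter.
(108.6)(0.374)(144.4 − T) = [(477.8)(2.5) + 29.8](T − 14.9)
40.6164 (144.4 − T) = 1224.3 (T − 14.9)
5865.0 − 40.6164 T = 1224.3 T − 18242
24107.0 = 1264.9164 T
T = 19.06 °C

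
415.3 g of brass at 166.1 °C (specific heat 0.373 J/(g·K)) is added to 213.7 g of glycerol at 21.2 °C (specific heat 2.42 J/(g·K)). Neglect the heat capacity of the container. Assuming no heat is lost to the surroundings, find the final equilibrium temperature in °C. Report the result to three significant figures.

Heat lost by brass = heat gained by glycerol.
(415.3)(0.373)(166.1 − T) = (213.7)(2.42)(T − 21.2)
154.9069 (166.1 − T) = 517.154 (T − 21.2)
25730 − 154.9069 T = 517.154 T − 10964
36694 = 672.0609 T
T = 54.60 °C

T_f = 54.6 °C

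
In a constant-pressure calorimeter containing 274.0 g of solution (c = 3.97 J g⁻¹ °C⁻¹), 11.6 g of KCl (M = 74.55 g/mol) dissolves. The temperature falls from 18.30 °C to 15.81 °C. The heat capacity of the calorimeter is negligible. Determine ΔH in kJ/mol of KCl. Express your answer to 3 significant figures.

|ΔT| = |15.81 − 18.30| = 2.49 °C
|q_surr| = (274.0 × 3.97) × 2.49 = 1087.78 × 2.49 = 2709 J
n(KCl) = 11.6 / 74.55 = 0.1556 mol
Temperature fell, so q_rxn = +|q_surr| = 2.709 kJ
ΔH = q_rxn / n = 17.41 kJ/mol

ΔH = 17.4 kJ/mol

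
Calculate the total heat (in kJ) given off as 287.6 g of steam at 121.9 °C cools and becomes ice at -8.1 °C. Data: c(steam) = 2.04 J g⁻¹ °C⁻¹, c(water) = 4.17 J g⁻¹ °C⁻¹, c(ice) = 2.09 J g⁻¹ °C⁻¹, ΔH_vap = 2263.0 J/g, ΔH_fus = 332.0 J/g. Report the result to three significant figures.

q = 884 kJ

q1 (cool steam 121.9→100 °C): 287.6 × 2.04 × 21.9 = 12849 J
q2 (condense at 100 °C): 287.6 × 2263.0 = 650839 J
q3 (cool water 100→0 °C): 287.6 × 4.17 × 100.0 = 119929 J
q4 (freeze at 0 °C): 287.6 × 332.0 = 95483 J
q5 (cool ice 0→-8.1 °C): 287.6 × 2.09 × 8.1 = 4869 J
Total: 12849 + 650839 + 119929 + 95483 + 4869 = 883969 J = 884 kJ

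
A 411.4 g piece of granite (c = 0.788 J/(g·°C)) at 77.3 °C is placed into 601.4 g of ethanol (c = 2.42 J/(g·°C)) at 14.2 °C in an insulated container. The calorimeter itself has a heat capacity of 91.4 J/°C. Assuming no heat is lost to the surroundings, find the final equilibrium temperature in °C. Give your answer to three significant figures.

T_f = 25.1 °C

Heat lost by granite = heat gained by ethanol + calorimeter.
(411.4)(0.788)(77.3 − T) = [(601.4)(2.42) + 91.4](T − 14.2)
324.1832 (77.3 − T) = 1546.788 (T − 14.2)
25059 − 324.1832 T = 1546.788 T − 21964
47023 = 1870.9712 T
T = 25.13 °C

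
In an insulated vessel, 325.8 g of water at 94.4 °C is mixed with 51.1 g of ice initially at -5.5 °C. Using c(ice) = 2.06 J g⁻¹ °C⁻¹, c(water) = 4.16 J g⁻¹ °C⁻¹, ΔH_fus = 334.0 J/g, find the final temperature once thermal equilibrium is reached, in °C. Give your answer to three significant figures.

T_f = 70.3 °C

Heat to bring ice to 0 °C and melt it: q₁ = 51.1×2.06×5.5 + 51.1×334.0 = 17646 J
Heat the water can supply cooling to 0 °C: 325.8×4.16×94.4 = 127943 J > q₁, so all ice melts.
Energy balance: 325.8×4.16×(94.4 − T) = 17646 + 51.1×4.16×(T − 0)
1355.328(94.4 − T) = 17646 + 212.576 T
127943 − 17646 = 1567.904 T
T = 110297 / 1567.904 = 70.347 °C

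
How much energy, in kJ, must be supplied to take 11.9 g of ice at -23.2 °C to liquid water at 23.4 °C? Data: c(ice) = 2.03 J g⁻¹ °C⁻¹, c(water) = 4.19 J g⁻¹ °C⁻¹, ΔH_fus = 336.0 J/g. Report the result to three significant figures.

q1 (heat ice -23.2→0.0 °C): 11.9 × 2.03 × 23.2 = 560 J
q2 (melt at 0 °C): 11.9 × 336.0 = 3998 J
q3 (heat water 0.0→23.4 °C): 11.9 × 4.19 × 23.4 = 1167 J
Total: 560 + 3998 + 1167 = 5725 J = 5.73 kJ

q = 5.73 kJ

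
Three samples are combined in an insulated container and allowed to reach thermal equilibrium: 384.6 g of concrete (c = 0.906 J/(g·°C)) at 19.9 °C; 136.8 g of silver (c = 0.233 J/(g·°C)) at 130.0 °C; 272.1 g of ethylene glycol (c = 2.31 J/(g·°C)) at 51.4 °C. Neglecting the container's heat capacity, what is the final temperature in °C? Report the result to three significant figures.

T_f = 43.0 °C

Σ mᵢcᵢ(T − Tᵢ) = 0  ⇒  T = Σ mᵢcᵢTᵢ / Σ mᵢcᵢ
Σ mᵢcᵢ = 384.6×0.906 + 136.8×0.233 + 272.1×2.31 = 1008.8730
Σ mᵢcᵢTᵢ = 348.4476×19.9 + 31.8744×130.0 + 628.551×51.4 = 43385
T = 43385 / 1008.8730 = 43.00 °C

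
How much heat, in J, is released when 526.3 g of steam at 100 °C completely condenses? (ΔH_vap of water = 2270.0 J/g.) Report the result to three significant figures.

q = m × ΔH_vap = 526.3 × 2270.0 = 1194700 J

q = 1190000 J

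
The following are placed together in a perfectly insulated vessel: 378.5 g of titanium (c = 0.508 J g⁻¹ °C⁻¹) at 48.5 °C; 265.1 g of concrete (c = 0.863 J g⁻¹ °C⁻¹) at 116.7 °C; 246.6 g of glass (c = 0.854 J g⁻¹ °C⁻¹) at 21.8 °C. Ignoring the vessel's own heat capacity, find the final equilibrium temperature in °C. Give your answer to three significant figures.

Σ mᵢcᵢ(T − Tᵢ) = 0  ⇒  T = Σ mᵢcᵢTᵢ / Σ mᵢcᵢ
Σ mᵢcᵢ = 378.5×0.508 + 265.1×0.863 + 246.6×0.854 = 631.6557
Σ mᵢcᵢTᵢ = 192.278×48.5 + 228.7813×116.7 + 210.5964×21.8 = 40615
T = 40615 / 631.6557 = 64.30 °C

T_f = 64.3 °C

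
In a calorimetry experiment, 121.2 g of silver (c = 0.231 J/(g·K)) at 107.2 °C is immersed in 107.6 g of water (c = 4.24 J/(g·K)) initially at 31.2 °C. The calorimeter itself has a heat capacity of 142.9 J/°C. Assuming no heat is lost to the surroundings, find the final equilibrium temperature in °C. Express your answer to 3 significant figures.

Heat lost by silver = heat gained by water + calorimeter.
(121.2)(0.231)(107.2 − T) = [(107.6)(4.24) + 142.9](T − 31.2)
27.9972 (107.2 − T) = 599.124 (T − 31.2)
3001.3 − 27.9972 T = 599.124 T − 18693
21694.3 = 627.1212 T
T = 34.59 °C

T_f = 34.6 °C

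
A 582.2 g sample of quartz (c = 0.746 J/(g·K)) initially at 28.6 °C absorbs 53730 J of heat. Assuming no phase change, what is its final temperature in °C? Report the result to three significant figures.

ΔT = q / (m c) = 53730 / (582.2 × 0.746) = 123.7 °C
T_f = 28.6 + 123.7 = 152.3 °C

T_f = 152 °C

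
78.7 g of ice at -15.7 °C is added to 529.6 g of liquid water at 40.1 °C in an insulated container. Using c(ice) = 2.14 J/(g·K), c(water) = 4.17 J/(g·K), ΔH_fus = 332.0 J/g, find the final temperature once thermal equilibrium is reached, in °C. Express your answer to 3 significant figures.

Heat to bring ice to 0 °C and melt it: q₁ = 78.7×2.14×15.7 + 78.7×332.0 = 28773 J
Heat the water can supply cooling to 0 °C: 529.6×4.17×40.1 = 88558.1 J > q₁, so all ice melts.
Energy balance: 529.6×4.17×(40.1 − T) = 28773 + 78.7×4.17×(T − 0)
2208.432(40.1 − T) = 28773 + 328.179 T
88558.1 − 28773 = 2536.611 T
T = 59785.1 / 2536.611 = 23.57 °C

T_f = 23.6 °C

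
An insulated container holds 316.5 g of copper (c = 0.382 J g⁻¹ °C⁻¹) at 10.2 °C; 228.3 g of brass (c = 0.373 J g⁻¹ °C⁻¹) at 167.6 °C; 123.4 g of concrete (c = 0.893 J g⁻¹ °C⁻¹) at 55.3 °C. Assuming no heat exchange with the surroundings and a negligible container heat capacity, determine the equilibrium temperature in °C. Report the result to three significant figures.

T_f = 68.3 °C

Σ mᵢcᵢ(T − Tᵢ) = 0  ⇒  T = Σ mᵢcᵢTᵢ / Σ mᵢcᵢ
Σ mᵢcᵢ = 316.5×0.382 + 228.3×0.373 + 123.4×0.893 = 316.2551
Σ mᵢcᵢTᵢ = 120.903×10.2 + 85.1559×167.6 + 110.1962×55.3 = 21599
T = 21599 / 316.2551 = 68.30 °C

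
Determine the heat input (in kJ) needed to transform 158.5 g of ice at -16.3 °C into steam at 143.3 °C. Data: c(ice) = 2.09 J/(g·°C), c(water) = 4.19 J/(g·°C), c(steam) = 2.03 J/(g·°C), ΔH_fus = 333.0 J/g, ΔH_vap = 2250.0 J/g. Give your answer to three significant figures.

q = 495 kJ

q1 (heat ice -16.3→0.0 °C): 158.5 × 2.09 × 16.3 = 5400 J
q2 (melt at 0 °C): 158.5 × 333.0 = 52781 J
q3 (heat water 0.0→100.0 °C): 158.5 × 4.19 × 100.0 = 66412 J
q4 (vaporize at 100 °C): 158.5 × 2250.0 = 356625 J
q5 (heat steam 100.0→143.3 °C): 158.5 × 2.03 × 43.3 = 13932 J
Total: 5400 + 52781 + 66412 + 356625 + 13932 = 495150 J = 495 kJ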